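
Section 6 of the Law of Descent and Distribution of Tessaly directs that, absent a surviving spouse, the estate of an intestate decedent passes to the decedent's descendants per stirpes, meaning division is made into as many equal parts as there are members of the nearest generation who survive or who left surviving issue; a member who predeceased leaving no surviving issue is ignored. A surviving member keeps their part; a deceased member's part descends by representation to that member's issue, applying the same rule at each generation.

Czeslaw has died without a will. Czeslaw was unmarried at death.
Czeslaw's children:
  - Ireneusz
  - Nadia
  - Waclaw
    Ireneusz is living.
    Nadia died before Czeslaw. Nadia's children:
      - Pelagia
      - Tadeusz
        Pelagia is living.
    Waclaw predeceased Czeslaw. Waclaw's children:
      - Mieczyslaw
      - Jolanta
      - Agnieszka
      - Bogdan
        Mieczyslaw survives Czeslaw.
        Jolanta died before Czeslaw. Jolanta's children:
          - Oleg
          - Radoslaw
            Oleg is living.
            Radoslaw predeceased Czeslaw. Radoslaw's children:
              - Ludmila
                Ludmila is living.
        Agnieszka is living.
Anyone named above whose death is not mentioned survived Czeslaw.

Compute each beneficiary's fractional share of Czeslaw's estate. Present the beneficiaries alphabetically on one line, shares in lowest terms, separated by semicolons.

There is no surviving spouse, so the entire estate passes to Czeslaw's descendants per stirpes.
The estate is divided into 3 equal shares of 1/3 among Ireneusz, Nadia, Waclaw.
Ireneusz is living and takes 1/3.
Nadia predeceased; the 1/3 allotted to Nadia's branch passes to Nadia's issue by representation.
The 1/3 is divided into 2 equal shares of 1/6 among Pelagia, Tadeusz.
Pelagia is living and takes 1/6.
Tadeusz is living and takes 1/6.
Waclaw predeceased; the 1/3 allotted to Waclaw's branch passes to Waclaw's issue by representation.
The 1/3 is divided into 4 equal shares of 1/12 among Mieczyslaw, Jolanta, Agnieszka, Bogdan.
Mieczyslaw is living and takes 1/12.
Jolanta predeceased; the 1/12 allotted to Jolanta's branch passes to Jolanta's issue by representation.
The 1/12 is divided into 2 equal shares of 1/24 among Oleg, Radoslaw.
Oleg is living and takes 1/24.
Radoslaw predeceased; the 1/24 allotted to Radoslaw's branch passes to Radoslaw's issue by representation.
Ludmila is the sole taker at this level and receives the full 1/24.
Agnieszka is living and takes 1/12.
Bogdan is living and takes 1/12.

Agnieszka 1/12; Bogdan 1/12; Ireneusz 1/3; Ludmila 1/24; Mieczyslaw 1/12; Oleg 1/24; Pelagia 1/6; Tadeusz 1/6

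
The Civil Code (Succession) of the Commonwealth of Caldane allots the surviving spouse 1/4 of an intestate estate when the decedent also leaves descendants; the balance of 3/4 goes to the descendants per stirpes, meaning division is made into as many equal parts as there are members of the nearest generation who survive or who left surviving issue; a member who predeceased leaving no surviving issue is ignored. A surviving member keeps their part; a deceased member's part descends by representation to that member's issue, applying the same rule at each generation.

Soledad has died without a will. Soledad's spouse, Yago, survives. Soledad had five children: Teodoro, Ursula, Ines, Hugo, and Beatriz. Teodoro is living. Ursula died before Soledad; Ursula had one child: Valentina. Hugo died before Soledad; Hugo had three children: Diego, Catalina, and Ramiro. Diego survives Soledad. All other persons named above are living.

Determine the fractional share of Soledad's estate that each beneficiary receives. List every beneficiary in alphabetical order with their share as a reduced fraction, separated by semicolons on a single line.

Beatriz 3/20; Catalina 1/20; Diego 1/20; Ines 3/20; Ramiro 1/20; Teodoro 3/20; Valentina 3/20; Yago 1/4

Yago, as surviving spouse, takes 1/4.
The remaining 3/4 passes to Soledad's descendants per stirpes.
The 3/4 is divided into 5 equal shares of 3/20 among Teodoro, Ursula, Ines, Hugo, Beatriz.
Teodoro is living and takes 3/20.
Ursula predeceased; the 3/20 allotted to Ursula's branch passes to Ursula's issue by representation.
Valentina is the sole taker at this level and receives the full 3/20.
Ines is living and takes 3/20.
Hugo predeceased; the 3/20 allotted to Hugo's branch passes to Hugo's issue by representation.
The 3/20 is divided into 3 equal shares of 1/20 among Diego, Catalina, Ramiro.
Diego is living and takes 1/20.
Catalina is living and takes 1/20.
Ramiro is living and takes 1/20.
Beatriz is living and takes 3/20.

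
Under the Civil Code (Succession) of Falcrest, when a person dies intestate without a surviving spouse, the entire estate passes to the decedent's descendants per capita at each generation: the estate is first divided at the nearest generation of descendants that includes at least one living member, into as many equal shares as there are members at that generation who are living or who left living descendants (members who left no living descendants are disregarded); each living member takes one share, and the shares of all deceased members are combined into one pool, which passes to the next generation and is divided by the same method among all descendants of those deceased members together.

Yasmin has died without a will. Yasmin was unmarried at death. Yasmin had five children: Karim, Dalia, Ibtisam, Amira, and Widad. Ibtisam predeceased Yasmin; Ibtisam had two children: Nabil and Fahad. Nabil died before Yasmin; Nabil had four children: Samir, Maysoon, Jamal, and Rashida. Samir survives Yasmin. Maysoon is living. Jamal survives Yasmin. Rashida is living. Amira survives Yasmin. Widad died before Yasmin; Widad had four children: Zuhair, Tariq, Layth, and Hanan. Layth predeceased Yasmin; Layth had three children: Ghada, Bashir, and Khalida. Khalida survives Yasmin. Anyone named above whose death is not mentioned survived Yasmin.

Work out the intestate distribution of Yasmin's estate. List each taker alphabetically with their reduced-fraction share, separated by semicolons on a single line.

Amira 1/5; Bashir 2/105; Dalia 1/5; Fahad 1/15; Ghada 2/105; Hanan 1/15; Jamal 2/105; Karim 1/5; Khalida 2/105; Maysoon 2/105; Rashida 2/105; Samir 2/105; Tariq 1/15; Zuhair 1/15

There is no surviving spouse, so the entire estate passes to Yasmin's descendants per capita at each generation.
At generation 1 (Karim, Dalia, Ibtisam, Amira, Widad) there are 5 shares of (1)/5 = 1/5 each.
Living: Karim, Dalia, and Amira — each takes 1/5.
Deceased: Ibtisam and Widad. Their combined 2/5 is pooled and carried to generation 2.
At generation 2 (Nabil, Fahad, Zuhair, Tariq, Layth, Hanan) there are 6 shares of (2/5)/6 = 1/15 each.
Living: Fahad, Zuhair, Tariq, and Hanan — each takes 1/15.
Deceased: Nabil and Layth. Their combined 2/15 is pooled and carried to generation 3.
At generation 3 (Samir, Maysoon, Jamal, Rashida, Ghada, Bashir, Khalida) there are 7 shares of (2/15)/7 = 2/105 each.
Living: Samir, Maysoon, Jamal, Rashida, Ghada, Bashir, and Khalida — each takes 2/105.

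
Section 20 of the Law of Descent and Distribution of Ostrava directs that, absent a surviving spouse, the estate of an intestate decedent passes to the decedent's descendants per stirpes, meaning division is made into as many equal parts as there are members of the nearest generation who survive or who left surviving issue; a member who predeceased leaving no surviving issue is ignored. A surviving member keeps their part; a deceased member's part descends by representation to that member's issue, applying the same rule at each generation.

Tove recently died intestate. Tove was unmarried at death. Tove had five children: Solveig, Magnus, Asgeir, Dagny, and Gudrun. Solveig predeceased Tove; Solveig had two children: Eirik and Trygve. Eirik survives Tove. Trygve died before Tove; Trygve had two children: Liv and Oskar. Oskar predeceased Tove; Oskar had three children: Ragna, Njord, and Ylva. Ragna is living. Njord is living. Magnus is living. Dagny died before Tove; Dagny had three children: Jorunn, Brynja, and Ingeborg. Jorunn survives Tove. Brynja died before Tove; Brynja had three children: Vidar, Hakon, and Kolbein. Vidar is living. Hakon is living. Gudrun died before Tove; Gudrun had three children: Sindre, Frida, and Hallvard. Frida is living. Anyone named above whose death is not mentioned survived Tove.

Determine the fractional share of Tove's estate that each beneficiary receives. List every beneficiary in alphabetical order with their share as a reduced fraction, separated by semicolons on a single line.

There is no surviving spouse, so the entire estate passes to Tove's descendants per stirpes.
The estate is divided into 5 equal shares of 1/5 among Solveig, Magnus, Asgeir, Dagny, Gudrun.
Solveig predeceased; the 1/5 allotted to Solveig's branch passes to Solveig's issue by representation.
The 1/5 is divided into 2 equal shares of 1/10 among Eirik, Trygve.
Eirik is living and takes 1/10.
Trygve predeceased; the 1/10 allotted to Trygve's branch passes to Trygve's issue by representation.
The 1/10 is divided into 2 equal shares of 1/20 among Liv, Oskar.
Liv is living and takes 1/20.
Oskar predeceased; the 1/20 allotted to Oskar's branch passes to Oskar's issue by representation.
The 1/20 is divided into 3 equal shares of 1/60 among Ragna, Njord, Ylva.
Ragna is living and takes 1/60.
Njord is living and takes 1/60.
Ylva is living and takes 1/60.
Magnus is living and takes 1/5.
Asgeir is living and takes 1/5.
Dagny predeceased; the 1/5 allotted to Dagny's branch passes to Dagny's issue by representation.
The 1/5 is divided into 3 equal shares of 1/15 among Jorunn, Brynja, Ingeborg.
Jorunn is living and takes 1/15.
Brynja predeceased; the 1/15 allotted to Brynja's branch passes to Brynja's issue by representation.
The 1/15 is divided into 3 equal shares of 1/45 among Vidar, Hakon, Kolbein.
Vidar is living and takes 1/45.
Hakon is living and takes 1/45.
Kolbein is living and takes 1/45.
Ingeborg is living and takes 1/15.
Gudrun predeceased; the 1/5 allotted to Gudrun's branch passes to Gudrun's issue by representation.
The 1/5 is divided into 3 equal shares of 1/15 among Sindre, Frida, Hallvard.
Sindre is living and takes 1/15.
Frida is living and takes 1/15.
Hallvard is living and takes 1/15.

Asgeir 1/5; Eirik 1/10; Frida 1/15; Hakon 1/45; Hallvard 1/15; Ingeborg 1/15; Jorunn 1/15; Kolbein 1/45; Liv 1/20; Magnus 1/5; Njord 1/60; Ragna 1/60; Sindre 1/15; Vidar 1/45; Ylva 1/60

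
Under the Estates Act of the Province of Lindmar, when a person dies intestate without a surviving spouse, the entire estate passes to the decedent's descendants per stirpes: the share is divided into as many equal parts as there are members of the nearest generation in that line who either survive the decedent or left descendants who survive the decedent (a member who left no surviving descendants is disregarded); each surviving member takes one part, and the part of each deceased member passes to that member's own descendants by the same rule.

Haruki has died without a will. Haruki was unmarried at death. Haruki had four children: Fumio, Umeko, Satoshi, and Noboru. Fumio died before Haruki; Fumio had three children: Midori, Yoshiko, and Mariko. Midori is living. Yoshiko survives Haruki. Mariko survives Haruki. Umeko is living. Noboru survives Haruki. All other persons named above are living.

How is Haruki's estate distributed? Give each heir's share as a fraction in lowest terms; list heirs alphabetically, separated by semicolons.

There is no surviving spouse, so the entire estate passes to Haruki's descendants per stirpes.
The estate is divided into 4 equal shares of 1/4 among Fumio, Umeko, Satoshi, Noboru.
Fumio predeceased; the 1/4 allotted to Fumio's branch passes to Fumio's issue by representation.
The 1/4 is divided into 3 equal shares of 1/12 among Midori, Yoshiko, Mariko.
Midori is living and takes 1/12.
Yoshiko is living and takes 1/12.
Mariko is living and takes 1/12.
Umeko is living and takes 1/4.
Satoshi is living and takes 1/4.
Noboru is living and takes 1/4.

Mariko 1/12; Midori 1/12; Noboru 1/4; Satoshi 1/4; Umeko 1/4; Yoshiko 1/12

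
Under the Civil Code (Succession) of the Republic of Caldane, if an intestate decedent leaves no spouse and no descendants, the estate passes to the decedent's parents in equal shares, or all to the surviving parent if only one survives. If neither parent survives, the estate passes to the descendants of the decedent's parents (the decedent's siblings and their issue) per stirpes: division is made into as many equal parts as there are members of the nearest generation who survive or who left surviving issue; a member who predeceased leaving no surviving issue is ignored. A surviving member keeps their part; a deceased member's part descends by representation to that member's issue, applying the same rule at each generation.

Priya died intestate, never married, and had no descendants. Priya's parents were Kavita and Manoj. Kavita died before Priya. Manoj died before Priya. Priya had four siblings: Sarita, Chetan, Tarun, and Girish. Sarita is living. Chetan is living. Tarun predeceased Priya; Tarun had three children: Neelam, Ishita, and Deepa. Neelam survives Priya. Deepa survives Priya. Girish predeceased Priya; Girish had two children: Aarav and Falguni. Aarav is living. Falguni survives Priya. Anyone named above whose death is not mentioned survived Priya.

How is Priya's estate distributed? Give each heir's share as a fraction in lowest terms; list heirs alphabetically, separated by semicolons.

Neither parent survives and there are no descendants, so the estate passes to Priya's siblings and their issue per stirpes.
The estate is divided into 4 equal shares of 1/4 among Sarita, Chetan, Tarun, Girish.
Sarita is living and takes 1/4.
Chetan is living and takes 1/4.
Tarun predeceased; the 1/4 allotted to Tarun's branch passes to Tarun's issue by representation.
The 1/4 is divided into 3 equal shares of 1/12 among Neelam, Ishita, Deepa.
Neelam is living and takes 1/12.
Ishita is living and takes 1/12.
Deepa is living and takes 1/12.
Girish predeceased; the 1/4 allotted to Girish's branch passes to Girish's issue by representation.
The 1/4 is divided into 2 equal shares of 1/8 among Aarav, Falguni.
Aarav is living and takes 1/8.
Falguni is living and takes 1/8.

Aarav 1/8; Chetan 1/4; Deepa 1/12; Falguni 1/8; Ishita 1/12; Neelam 1/12; Sarita 1/4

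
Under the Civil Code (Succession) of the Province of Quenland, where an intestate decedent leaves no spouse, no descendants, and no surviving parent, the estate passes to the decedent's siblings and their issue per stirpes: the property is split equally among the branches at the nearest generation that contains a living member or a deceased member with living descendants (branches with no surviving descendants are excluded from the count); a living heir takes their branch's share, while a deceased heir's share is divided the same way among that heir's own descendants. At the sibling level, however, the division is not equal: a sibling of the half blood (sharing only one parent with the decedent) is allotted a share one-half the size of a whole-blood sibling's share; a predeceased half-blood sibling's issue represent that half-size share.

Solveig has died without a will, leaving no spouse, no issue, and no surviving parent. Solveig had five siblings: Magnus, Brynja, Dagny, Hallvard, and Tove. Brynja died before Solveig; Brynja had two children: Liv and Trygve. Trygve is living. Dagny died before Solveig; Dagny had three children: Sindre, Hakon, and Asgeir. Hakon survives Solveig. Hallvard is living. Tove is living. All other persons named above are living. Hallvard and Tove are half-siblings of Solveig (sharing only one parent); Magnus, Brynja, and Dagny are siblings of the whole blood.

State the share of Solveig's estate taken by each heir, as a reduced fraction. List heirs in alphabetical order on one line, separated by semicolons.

No spouse, descendants, or parent survives, so the estate passes to Solveig's siblings per stirpes.
Half-blood siblings count for one-half the weight of whole-blood siblings at the initial division.
Dividing 1 in proportion to weights (total weight 4): Magnus (weight 1) → 1/4; Brynja (weight 1) → 1/4; Dagny (weight 1) → 1/4; Hallvard (weight 1/2) → 1/8; Tove (weight 1/2) → 1/8.
Magnus is living and takes 1/4.
Brynja predeceased; the 1/4 allotted to Brynja's branch passes to Brynja's issue by representation.
The 1/4 is divided into 2 equal shares of 1/8 among Liv, Trygve.
Liv is living and takes 1/8.
Trygve is living and takes 1/8.
Dagny predeceased; the 1/4 allotted to Dagny's branch passes to Dagny's issue by representation.
The 1/4 is divided into 3 equal shares of 1/12 among Sindre, Hakon, Asgeir.
Sindre is living and takes 1/12.
Hakon is living and takes 1/12.
Asgeir is living and takes 1/12.
Hallvard is living and takes 1/8.
Tove is living and takes 1/8.

Asgeir 1/12; Hakon 1/12; Hallvard 1/8; Liv 1/8; Magnus 1/4; Sindre 1/12; Tove 1/8; Trygve 1/8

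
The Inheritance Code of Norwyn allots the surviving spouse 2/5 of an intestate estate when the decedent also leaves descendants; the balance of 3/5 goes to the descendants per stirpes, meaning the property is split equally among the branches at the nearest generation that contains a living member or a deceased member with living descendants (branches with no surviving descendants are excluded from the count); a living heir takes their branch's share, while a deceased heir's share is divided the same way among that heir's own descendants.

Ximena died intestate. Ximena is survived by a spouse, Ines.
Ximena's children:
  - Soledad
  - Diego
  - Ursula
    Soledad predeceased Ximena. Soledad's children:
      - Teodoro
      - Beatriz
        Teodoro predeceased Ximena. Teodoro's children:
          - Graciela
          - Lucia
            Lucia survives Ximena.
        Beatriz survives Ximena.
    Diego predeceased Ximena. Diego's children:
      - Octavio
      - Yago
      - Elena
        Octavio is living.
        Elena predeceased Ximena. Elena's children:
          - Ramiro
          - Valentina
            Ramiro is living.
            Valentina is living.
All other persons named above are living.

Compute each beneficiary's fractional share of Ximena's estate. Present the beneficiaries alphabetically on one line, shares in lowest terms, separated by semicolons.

Beatriz 1/10; Graciela 1/20; Ines 2/5; Lucia 1/20; Octavio 1/15; Ramiro 1/30; Ursula 1/5; Valentina 1/30; Yago 1/15

Ines, as surviving spouse, takes 2/5.
The remaining 3/5 passes to Ximena's descendants per stirpes.
The 3/5 is divided into 3 equal shares of 1/5 among Soledad, Diego, Ursula.
Soledad predeceased; the 1/5 allotted to Soledad's branch passes to Soledad's issue by representation.
The 1/5 is divided into 2 equal shares of 1/10 among Teodoro, Beatriz.
Teodoro predeceased; the 1/10 allotted to Teodoro's branch passes to Teodoro's issue by representation.
The 1/10 is divided into 2 equal shares of 1/20 among Graciela, Lucia.
Graciela is living and takes 1/20.
Lucia is living and takes 1/20.
Beatriz is living and takes 1/10.
Diego predeceased; the 1/5 allotted to Diego's branch passes to Diego's issue by representation.
The 1/5 is divided into 3 equal shares of 1/15 among Octavio, Yago, Elena.
Octavio is living and takes 1/15.
Yago is living and takes 1/15.
Elena predeceased; the 1/15 allotted to Elena's branch passes to Elena's issue by representation.
The 1/15 is divided into 2 equal shares of 1/30 among Ramiro, Valentina.
Ramiro is living and takes 1/30.
Valentina is living and takes 1/30.
Ursula is living and takes 1/5.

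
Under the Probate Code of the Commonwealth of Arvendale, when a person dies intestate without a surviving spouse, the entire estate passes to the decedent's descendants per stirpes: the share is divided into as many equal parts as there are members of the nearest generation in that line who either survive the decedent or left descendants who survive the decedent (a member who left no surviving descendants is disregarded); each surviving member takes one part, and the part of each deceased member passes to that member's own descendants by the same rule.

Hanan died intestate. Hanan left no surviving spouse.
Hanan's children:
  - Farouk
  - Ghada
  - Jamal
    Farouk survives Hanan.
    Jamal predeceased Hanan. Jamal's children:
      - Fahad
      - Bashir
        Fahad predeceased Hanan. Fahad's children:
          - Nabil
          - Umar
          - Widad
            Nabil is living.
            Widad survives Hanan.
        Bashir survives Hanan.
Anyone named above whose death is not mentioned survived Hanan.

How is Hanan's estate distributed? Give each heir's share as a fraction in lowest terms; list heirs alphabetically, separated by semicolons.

There is no surviving spouse, so the entire estate passes to Hanan's descendants per stirpes.
The estate is divided into 3 equal shares of 1/3 among Farouk, Ghada, Jamal.
Farouk is living and takes 1/3.
Ghada is living and takes 1/3.
Jamal predeceased; the 1/3 allotted to Jamal's branch passes to Jamal's issue by representation.
The 1/3 is divided into 2 equal shares of 1/6 among Fahad, Bashir.
Fahad predeceased; the 1/6 allotted to Fahad's branch passes to Fahad's issue by representation.
The 1/6 is divided into 3 equal shares of 1/18 among Nabil, Umar, Widad.
Nabil is living and takes 1/18.
Umar is living and takes 1/18.
Widad is living and takes 1/18.
Bashir is living and takes 1/6.

Bashir 1/6; Farouk 1/3; Ghada 1/3; Nabil 1/18; Umar 1/18; Widad 1/18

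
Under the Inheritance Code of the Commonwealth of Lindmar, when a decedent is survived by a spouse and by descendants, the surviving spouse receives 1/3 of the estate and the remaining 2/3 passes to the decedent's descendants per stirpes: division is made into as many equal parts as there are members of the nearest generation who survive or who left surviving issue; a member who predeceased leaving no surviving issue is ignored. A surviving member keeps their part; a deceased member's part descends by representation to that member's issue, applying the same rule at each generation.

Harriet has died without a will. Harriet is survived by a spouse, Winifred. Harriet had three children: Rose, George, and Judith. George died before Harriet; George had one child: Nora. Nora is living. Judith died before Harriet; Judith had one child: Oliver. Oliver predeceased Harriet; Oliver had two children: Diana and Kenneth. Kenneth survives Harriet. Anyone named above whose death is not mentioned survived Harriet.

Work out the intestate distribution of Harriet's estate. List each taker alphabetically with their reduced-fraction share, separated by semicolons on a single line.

Winifred, as surviving spouse, takes 1/3.
The remaining 2/3 passes to Harriet's descendants per stirpes.
The 2/3 is divided into 3 equal shares of 2/9 among Rose, George, Judith.
Rose is living and takes 2/9.
George predeceased; the 2/9 allotted to George's branch passes to George's issue by representation.
Nora is the sole taker at this level and receives the full 2/9.
Judith predeceased; the 2/9 allotted to Judith's branch passes to Judith's issue by representation.
Oliver's line is the sole branch at this level, so the full 2/9 passes to Oliver's issue by representation.
The 2/9 is divided into 2 equal shares of 1/9 among Diana, Kenneth.
Diana is living and takes 1/9.
Kenneth is living and takes 1/9.

Diana 1/9; Kenneth 1/9; Nora 2/9; Rose 2/9; Winifred 1/3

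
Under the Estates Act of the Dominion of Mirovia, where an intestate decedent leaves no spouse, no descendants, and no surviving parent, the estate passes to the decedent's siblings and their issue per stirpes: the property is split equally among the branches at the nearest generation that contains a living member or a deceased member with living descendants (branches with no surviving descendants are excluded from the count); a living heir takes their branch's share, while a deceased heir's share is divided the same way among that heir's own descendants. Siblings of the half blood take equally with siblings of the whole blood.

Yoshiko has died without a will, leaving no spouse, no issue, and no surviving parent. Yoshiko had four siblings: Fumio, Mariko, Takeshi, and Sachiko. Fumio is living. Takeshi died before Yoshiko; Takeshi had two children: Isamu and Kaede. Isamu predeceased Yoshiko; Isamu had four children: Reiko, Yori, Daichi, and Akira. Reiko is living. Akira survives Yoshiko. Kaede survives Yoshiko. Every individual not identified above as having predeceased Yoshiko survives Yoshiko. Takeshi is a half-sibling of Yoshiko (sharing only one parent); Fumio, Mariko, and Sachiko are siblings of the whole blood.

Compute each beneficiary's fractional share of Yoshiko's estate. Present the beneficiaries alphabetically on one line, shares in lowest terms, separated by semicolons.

No spouse, descendants, or parent survives, so the estate passes to Yoshiko's siblings per stirpes.
Half-blood and whole-blood siblings take equally under the stated rule.
The estate is divided into 4 equal shares of 1/4 among Fumio, Mariko, Takeshi, Sachiko.
Fumio is living and takes 1/4.
Mariko is living and takes 1/4.
Takeshi predeceased; the 1/4 allotted to Takeshi's branch passes to Takeshi's issue by representation.
The 1/4 is divided into 2 equal shares of 1/8 among Isamu, Kaede.
Isamu predeceased; the 1/8 allotted to Isamu's branch passes to Isamu's issue by representation.
The 1/8 is divided into 4 equal shares of 1/32 among Reiko, Yori, Daichi, Akira.
Reiko is living and takes 1/32.
Yori is living and takes 1/32.
Daichi is living and takes 1/32.
Akira is living and takes 1/32.
Kaede is living and takes 1/8.
Sachiko is living and takes 1/4.

Akira 1/32; Daichi 1/32; Fumio 1/4; Kaede 1/8; Mariko 1/4; Reiko 1/32; Sachiko 1/4; Yori 1/32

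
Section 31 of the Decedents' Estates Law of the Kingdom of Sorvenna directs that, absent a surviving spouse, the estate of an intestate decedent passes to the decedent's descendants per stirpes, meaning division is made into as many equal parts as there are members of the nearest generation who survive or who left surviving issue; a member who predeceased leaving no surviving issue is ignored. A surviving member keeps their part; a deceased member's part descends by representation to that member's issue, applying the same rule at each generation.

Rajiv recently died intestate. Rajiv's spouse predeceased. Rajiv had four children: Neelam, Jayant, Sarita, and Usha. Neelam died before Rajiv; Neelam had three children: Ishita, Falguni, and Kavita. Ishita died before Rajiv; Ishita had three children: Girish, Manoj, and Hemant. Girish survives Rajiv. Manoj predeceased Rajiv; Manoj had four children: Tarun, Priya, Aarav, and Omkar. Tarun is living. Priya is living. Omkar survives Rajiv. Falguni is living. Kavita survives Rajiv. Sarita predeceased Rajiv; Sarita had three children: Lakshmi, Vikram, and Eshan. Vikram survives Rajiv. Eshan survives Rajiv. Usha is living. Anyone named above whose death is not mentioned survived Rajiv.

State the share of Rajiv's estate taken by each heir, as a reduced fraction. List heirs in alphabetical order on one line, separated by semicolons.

Aarav 1/144; Eshan 1/12; Falguni 1/12; Girish 1/36; Hemant 1/36; Jayant 1/4; Kavita 1/12; Lakshmi 1/12; Omkar 1/144; Priya 1/144; Tarun 1/144; Usha 1/4; Vikram 1/12

There is no surviving spouse, so the entire estate passes to Rajiv's descendants per stirpes.
The estate is divided into 4 equal shares of 1/4 among Neelam, Jayant, Sarita, Usha.
Neelam predeceased; the 1/4 allotted to Neelam's branch passes to Neelam's issue by representation.
The 1/4 is divided into 3 equal shares of 1/12 among Ishita, Falguni, Kavita.
Ishita predeceased; the 1/12 allotted to Ishita's branch passes to Ishita's issue by representation.
The 1/12 is divided into 3 equal shares of 1/36 among Girish, Manoj, Hemant.
Girish is living and takes 1/36.
Manoj predeceased; the 1/36 allotted to Manoj's branch passes to Manoj's issue by representation.
The 1/36 is divided into 4 equal shares of 1/144 among Tarun, Priya, Aarav, Omkar.
Tarun is living and takes 1/144.
Priya is living and takes 1/144.
Aarav is living and takes 1/144.
Omkar is living and takes 1/144.
Hemant is living and takes 1/36.
Falguni is living and takes 1/12.
Kavita is living and takes 1/12.
Jayant is living and takes 1/4.
Sarita predeceased; the 1/4 allotted to Sarita's branch passes to Sarita's issue by representation.
The 1/4 is divided into 3 equal shares of 1/12 among Lakshmi, Vikram, Eshan.
Lakshmi is living and takes 1/12.
Vikram is living and takes 1/12.
Eshan is living and takes 1/12.
Usha is living and takes 1/4.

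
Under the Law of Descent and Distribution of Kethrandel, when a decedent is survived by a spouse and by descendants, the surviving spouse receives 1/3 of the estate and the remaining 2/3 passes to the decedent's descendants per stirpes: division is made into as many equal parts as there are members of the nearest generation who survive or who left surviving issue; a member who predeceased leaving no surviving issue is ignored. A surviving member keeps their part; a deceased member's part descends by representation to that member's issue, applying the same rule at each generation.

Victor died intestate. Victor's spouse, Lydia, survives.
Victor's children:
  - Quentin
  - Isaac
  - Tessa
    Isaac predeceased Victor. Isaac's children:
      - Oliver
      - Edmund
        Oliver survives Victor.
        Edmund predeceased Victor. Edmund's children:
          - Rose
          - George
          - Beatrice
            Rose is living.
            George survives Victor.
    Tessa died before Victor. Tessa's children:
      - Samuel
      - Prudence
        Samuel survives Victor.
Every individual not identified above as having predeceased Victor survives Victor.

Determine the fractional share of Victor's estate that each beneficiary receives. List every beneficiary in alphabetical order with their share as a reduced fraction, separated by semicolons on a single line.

Beatrice 1/27; George 1/27; Lydia 1/3; Oliver 1/9; Prudence 1/9; Quentin 2/9; Rose 1/27; Samuel 1/9

Lydia, as surviving spouse, takes 1/3.
The remaining 2/3 passes to Victor's descendants per stirpes.
The 2/3 is divided into 3 equal shares of 2/9 among Quentin, Isaac, Tessa.
Quentin is living and takes 2/9.
Isaac predeceased; the 2/9 allotted to Isaac's branch passes to Isaac's issue by representation.
The 2/9 is divided into 2 equal shares of 1/9 among Oliver, Edmund.
Oliver is living and takes 1/9.
Edmund predeceased; the 1/9 allotted to Edmund's branch passes to Edmund's issue by representation.
The 1/9 is divided into 3 equal shares of 1/27 among Rose, George, Beatrice.
Rose is living and takes 1/27.
George is living and takes 1/27.
Beatrice is living and takes 1/27.
Tessa predeceased; the 2/9 allotted to Tessa's branch passes to Tessa's issue by representation.
The 2/9 is divided into 2 equal shares of 1/9 among Samuel, Prudence.
Samuel is living and takes 1/9.
Prudence is living and takes 1/9.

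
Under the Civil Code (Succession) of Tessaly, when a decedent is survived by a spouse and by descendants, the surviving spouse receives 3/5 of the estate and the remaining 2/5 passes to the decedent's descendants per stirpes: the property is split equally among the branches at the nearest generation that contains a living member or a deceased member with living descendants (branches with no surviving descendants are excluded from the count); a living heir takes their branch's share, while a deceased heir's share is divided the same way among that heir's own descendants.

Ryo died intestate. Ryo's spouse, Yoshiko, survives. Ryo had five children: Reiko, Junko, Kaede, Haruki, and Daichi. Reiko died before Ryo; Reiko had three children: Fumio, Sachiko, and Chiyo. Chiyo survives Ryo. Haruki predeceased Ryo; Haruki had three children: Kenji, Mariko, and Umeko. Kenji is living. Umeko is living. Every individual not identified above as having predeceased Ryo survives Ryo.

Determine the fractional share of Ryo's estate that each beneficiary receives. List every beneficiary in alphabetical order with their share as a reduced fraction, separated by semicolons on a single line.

Yoshiko, as surviving spouse, takes 3/5.
The remaining 2/5 passes to Ryo's descendants per stirpes.
The 2/5 is divided into 5 equal shares of 2/25 among Reiko, Junko, Kaede, Haruki, Daichi.
Reiko predeceased; the 2/25 allotted to Reiko's branch passes to Reiko's issue by representation.
The 2/25 is divided into 3 equal shares of 2/75 among Fumio, Sachiko, Chiyo.
Fumio is living and takes 2/75.
Sachiko is living and takes 2/75.
Chiyo is living and takes 2/75.
Junko is living and takes 2/25.
Kaede is living and takes 2/25.
Haruki predeceased; the 2/25 allotted to Haruki's branch passes to Haruki's issue by representation.
The 2/25 is divided into 3 equal shares of 2/75 among Kenji, Mariko, Umeko.
Kenji is living and takes 2/75.
Mariko is living and takes 2/75.
Umeko is living and takes 2/75.
Daichi is living and takes 2/25.

Chiyo 2/75; Daichi 2/25; Fumio 2/75; Junko 2/25; Kaede 2/25; Kenji 2/75; Mariko 2/75; Sachiko 2/75; Umeko 2/75; Yoshiko 3/5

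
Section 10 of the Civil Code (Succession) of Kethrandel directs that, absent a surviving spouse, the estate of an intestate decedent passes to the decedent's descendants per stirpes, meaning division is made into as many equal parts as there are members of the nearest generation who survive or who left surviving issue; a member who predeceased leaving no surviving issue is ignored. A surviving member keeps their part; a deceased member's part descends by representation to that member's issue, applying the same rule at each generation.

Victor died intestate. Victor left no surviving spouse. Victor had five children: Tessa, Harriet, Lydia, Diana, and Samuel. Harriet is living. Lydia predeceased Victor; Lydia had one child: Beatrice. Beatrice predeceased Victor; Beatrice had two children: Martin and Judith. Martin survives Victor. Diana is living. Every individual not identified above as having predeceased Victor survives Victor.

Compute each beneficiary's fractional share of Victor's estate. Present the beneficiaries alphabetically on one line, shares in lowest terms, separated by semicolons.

There is no surviving spouse, so the entire estate passes to Victor's descendants per stirpes.
The estate is divided into 5 equal shares of 1/5 among Tessa, Harriet, Lydia, Diana, Samuel.
Tessa is living and takes 1/5.
Harriet is living and takes 1/5.
Lydia predeceased; the 1/5 allotted to Lydia's branch passes to Lydia's issue by representation.
Beatrice's line is the sole branch at this level, so the full 1/5 passes to Beatrice's issue by representation.
The 1/5 is divided into 2 equal shares of 1/10 among Martin, Judith.
Martin is living and takes 1/10.
Judith is living and takes 1/10.
Diana is living and takes 1/5.
Samuel is living and takes 1/5.

Diana 1/5; Harriet 1/5; Judith 1/10; Martin 1/10; Samuel 1/5; Tessa 1/5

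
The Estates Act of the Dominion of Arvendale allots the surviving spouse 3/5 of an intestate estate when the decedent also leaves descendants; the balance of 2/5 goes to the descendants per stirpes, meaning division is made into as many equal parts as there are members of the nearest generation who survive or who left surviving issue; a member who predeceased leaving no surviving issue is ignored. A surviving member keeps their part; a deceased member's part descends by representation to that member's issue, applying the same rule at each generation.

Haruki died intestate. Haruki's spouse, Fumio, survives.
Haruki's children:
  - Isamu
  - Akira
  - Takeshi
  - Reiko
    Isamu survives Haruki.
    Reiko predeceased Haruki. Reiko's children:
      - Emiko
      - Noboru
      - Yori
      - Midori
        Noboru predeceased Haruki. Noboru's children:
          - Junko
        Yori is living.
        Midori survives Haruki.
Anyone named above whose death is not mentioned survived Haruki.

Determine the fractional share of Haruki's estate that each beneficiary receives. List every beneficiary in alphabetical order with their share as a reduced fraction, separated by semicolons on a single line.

Akira 1/10; Emiko 1/40; Fumio 3/5; Isamu 1/10; Junko 1/40; Midori 1/40; Takeshi 1/10; Yori 1/40

Fumio, as surviving spouse, takes 3/5.
The remaining 2/5 passes to Haruki's descendants per stirpes.
The 2/5 is divided into 4 equal shares of 1/10 among Isamu, Akira, Takeshi, Reiko.
Isamu is living and takes 1/10.
Akira is living and takes 1/10.
Takeshi is living and takes 1/10.
Reiko predeceased; the 1/10 allotted to Reiko's branch passes to Reiko's issue by representation.
The 1/10 is divided into 4 equal shares of 1/40 among Emiko, Noboru, Yori, Midori.
Emiko is living and takes 1/40.
Noboru predeceased; the 1/40 allotted to Noboru's branch passes to Noboru's issue by representation.
Junko is the sole taker at this level and receives the full 1/40.
Yori is living and takes 1/40.
Midori is living and takes 1/40.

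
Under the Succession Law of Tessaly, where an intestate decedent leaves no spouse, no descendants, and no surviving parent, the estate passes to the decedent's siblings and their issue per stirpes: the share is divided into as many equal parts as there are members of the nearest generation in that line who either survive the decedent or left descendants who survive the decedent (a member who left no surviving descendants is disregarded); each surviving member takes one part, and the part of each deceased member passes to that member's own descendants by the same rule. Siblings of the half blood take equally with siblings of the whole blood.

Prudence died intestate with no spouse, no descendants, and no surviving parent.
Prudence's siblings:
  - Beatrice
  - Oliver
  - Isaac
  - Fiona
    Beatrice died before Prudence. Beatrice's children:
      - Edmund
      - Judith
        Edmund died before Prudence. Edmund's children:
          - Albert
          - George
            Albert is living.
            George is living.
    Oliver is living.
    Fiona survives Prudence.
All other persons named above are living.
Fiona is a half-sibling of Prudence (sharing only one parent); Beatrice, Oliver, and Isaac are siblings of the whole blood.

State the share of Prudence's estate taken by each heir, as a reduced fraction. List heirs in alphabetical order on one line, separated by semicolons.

No spouse, descendants, or parent survives, so the estate passes to Prudence's siblings per stirpes.
Half-blood and whole-blood siblings take equally under the stated rule.
The estate is divided into 4 equal shares of 1/4 among Beatrice, Oliver, Isaac, Fiona.
Beatrice predeceased; the 1/4 allotted to Beatrice's branch passes to Beatrice's issue by representation.
The 1/4 is divided into 2 equal shares of 1/8 among Edmund, Judith.
Edmund predeceased; the 1/8 allotted to Edmund's branch passes to Edmund's issue by representation.
The 1/8 is divided into 2 equal shares of 1/16 among Albert, George.
Albert is living and takes 1/16.
George is living and takes 1/16.
Judith is living and takes 1/8.
Oliver is living and takes 1/4.
Isaac is living and takes 1/4.
Fiona is living and takes 1/4.

Albert 1/16; Fiona 1/4; George 1/16; Isaac 1/4; Judith 1/8; Oliver 1/4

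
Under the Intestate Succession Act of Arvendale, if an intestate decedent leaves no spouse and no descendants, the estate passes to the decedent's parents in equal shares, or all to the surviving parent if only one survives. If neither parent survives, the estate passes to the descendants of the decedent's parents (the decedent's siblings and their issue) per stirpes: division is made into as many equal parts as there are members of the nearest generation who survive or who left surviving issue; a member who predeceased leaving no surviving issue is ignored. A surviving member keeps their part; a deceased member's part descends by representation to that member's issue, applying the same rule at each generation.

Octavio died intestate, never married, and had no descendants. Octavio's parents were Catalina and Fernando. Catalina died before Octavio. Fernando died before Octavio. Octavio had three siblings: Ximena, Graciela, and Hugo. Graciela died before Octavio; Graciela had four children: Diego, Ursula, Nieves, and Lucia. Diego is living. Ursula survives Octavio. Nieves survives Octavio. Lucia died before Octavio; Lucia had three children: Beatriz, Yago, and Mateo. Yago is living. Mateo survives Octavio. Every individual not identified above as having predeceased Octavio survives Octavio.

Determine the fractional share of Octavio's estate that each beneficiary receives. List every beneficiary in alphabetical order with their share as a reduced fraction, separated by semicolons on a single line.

Beatriz 1/36; Diego 1/12; Hugo 1/3; Mateo 1/36; Nieves 1/12; Ursula 1/12; Ximena 1/3; Yago 1/36

Neither parent survives and there are no descendants, so the estate passes to Octavio's siblings and their issue per stirpes.
The estate is divided into 3 equal shares of 1/3 among Ximena, Graciela, Hugo.
Ximena is living and takes 1/3.
Graciela predeceased; the 1/3 allotted to Graciela's branch passes to Graciela's issue by representation.
The 1/3 is divided into 4 equal shares of 1/12 among Diego, Ursula, Nieves, Lucia.
Diego is living and takes 1/12.
Ursula is living and takes 1/12.
Nieves is living and takes 1/12.
Lucia predeceased; the 1/12 allotted to Lucia's branch passes to Lucia's issue by representation.
The 1/12 is divided into 3 equal shares of 1/36 among Beatriz, Yago, Mateo.
Beatriz is living and takes 1/36.
Yago is living and takes 1/36.
Mateo is living and takes 1/36.
Hugo is living and takes 1/3.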